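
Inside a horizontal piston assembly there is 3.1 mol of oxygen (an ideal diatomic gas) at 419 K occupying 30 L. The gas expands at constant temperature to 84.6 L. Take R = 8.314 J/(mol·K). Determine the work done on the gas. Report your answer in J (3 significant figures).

W ≈ -11200 J

Isothermal: W = nRT ln(V₂/V₁).
W = (3.1)(8.314)(419) × ln(84.6/30)
  = 10799 × 1.037
W_by_gas = 11196 J; work on gas = −W_by = -11196 J.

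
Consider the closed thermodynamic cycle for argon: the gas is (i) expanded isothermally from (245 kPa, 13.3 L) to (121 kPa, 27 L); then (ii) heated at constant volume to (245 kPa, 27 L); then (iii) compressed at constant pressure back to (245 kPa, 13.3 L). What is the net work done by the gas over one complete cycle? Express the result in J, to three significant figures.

Leg (i): W = PᵢVᵢ ln(V_f/Vᵢ) = (3258) ln(27/13.3) = 2307 J.
Leg (ii): W = 0.
Leg (iii): W = PΔV = (245)(13.3 − 27) = -3356 J.
W_net = 2307 − 3356 = -1049 J.

W_net ≈ -1050 J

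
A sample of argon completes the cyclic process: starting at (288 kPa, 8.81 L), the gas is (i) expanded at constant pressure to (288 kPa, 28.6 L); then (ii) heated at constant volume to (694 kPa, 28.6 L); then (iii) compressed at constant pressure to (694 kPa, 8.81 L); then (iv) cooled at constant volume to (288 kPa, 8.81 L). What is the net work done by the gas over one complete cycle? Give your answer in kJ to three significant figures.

Constant-volume legs do no work.
W(i) = (288)(28.6 − 8.81) = 5700 J; W(iii) = (694)(8.81 − 28.6) = -13734 J.
W_net = 5700 − 13734 = -8035 J (the counter-clockwise enclosed area).

W_net ≈ -8.03 kJ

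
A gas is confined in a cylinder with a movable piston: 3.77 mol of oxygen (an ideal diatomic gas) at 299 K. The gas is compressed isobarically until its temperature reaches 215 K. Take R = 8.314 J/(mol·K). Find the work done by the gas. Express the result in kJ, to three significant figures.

W ≈ -2.63 kJ

Isobaric: W = P ΔV = nR ΔT.
W = (3.77)(8.314)(215 − 299) = -2633 J.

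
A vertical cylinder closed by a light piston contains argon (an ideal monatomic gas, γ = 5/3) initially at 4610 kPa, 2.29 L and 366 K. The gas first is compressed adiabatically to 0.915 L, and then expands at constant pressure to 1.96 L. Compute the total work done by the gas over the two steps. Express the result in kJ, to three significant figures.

W_total ≈ 8.87 kJ

Step 1 (adiabatic): W = (P₁V₁ − P₂V₂)/(γ−1) = (10557 − 19460)/0.667 = -13355 J.
After step 1: P = 21268 kPa, V = 0.915 L, T = 674.7 K.
Step 2 (isobaric): W = PΔV = (21268 kPa)(1.96 − 0.915 L) = 22225 J.
W_total = -13355 + 22225 = 8870 J.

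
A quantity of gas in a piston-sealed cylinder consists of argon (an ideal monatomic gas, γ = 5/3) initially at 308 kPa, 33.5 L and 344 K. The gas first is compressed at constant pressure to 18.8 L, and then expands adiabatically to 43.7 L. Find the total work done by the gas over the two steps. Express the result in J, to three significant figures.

Step 1 (isobaric): W = PΔV = (308 kPa)(18.8 − 33.5 L) = -4528 J.
After step 1: P = 308 kPa, V = 18.8 L, T = 193.1 K.
Step 2 (adiabatic): W = (P₁V₁ − P₂V₂)/(γ−1) = (5790 − 3300)/0.667 = 3736 J.
W_total = -4528 + 3736 = -791.8 J.

W_total ≈ -792 J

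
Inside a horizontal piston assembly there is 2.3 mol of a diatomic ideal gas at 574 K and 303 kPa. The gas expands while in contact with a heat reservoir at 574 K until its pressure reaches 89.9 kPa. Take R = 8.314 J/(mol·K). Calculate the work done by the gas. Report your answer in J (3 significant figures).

Isothermal process: W = nRT ln(V₂/V₁) = nRT ln(P₁/P₂).
W = (2.3)(8.314)(574) × ln(303/89.9)
  = 10976 × ln(3.37) = 10976 × 1.215
W_by_gas = 13336 J.

W ≈ 13300 J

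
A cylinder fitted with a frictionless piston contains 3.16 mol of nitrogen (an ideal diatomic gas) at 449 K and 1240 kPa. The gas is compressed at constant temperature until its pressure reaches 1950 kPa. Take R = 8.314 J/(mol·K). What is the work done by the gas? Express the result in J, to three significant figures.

W ≈ -5340 J

Isothermal process: W = nRT ln(V₂/V₁) = nRT ln(P₁/P₂).
W = (3.16)(8.314)(449) × ln(1240/1950)
  = 11796 × ln(0.6359) = 11796 × -0.4527
W_by_gas = -5340 J.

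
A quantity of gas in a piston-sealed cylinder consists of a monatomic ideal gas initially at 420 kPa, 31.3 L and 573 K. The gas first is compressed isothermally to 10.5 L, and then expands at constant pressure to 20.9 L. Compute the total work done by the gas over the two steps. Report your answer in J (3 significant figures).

Step 1 (isothermal): W = P₁V₁ ln(V₂/V₁) = (13146) ln(10.5/31.3) = -14359 J.
After step 1: P = 1252 kPa, V = 10.5 L, T = 573 K.
Step 2 (isobaric): W = PΔV = (1252 kPa)(20.9 − 10.5 L) = 13021 J.
W_total = -14359 + 13021 = -1338 J.

W_total ≈ -1340 J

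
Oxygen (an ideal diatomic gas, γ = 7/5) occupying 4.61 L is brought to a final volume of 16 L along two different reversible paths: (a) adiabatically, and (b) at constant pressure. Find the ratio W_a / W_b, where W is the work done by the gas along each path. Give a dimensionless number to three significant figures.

Path (a) adiabatic: W = P₁V₁(1 − (V₁/V₂)^(γ−1))/(γ−1) → W_a/(P₁V₁) = 0.9802.
Path (b) isobaric: W = P₁(V₂ − V₁) → W_b/(P₁V₁) = 2.471.
W_a / W_b = 0.9802 / 2.471 = 0.3967.

W_a / W_b ≈ 0.397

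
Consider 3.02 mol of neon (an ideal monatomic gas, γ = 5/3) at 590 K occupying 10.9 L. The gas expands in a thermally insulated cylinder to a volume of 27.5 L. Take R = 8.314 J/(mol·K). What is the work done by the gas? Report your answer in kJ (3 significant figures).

W ≈ 10.2 kJ

Adiabatic: TV^(γ−1) = const with γ = 5/3.
T₂ = T₁ (V₁/V₂)^(γ−1) = 590 × (10.9/27.5)^0.667 = 590 × 0.5396 = 318.4 K.
W_by = nCᵥ(T₁ − T₂) = (3.02)(12.47)(590 − 318.4) = 10231 J.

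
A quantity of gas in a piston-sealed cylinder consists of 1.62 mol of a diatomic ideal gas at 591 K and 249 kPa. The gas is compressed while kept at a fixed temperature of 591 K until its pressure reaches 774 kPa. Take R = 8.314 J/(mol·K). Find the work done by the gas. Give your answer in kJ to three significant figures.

W ≈ -9.03 kJ

Isothermal process: W = nRT ln(V₂/V₁) = nRT ln(P₁/P₂).
W = (1.62)(8.314)(591) × ln(249/774)
  = 7960 × ln(0.3217) = 7960 × -1.134
W_by_gas = -9028 J.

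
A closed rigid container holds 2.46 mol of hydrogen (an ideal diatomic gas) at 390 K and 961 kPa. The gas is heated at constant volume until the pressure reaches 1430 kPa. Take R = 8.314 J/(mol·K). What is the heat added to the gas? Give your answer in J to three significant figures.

Constant volume ⇒ W = 0, so Q = ΔU = nCᵥΔT with Cᵥ = 5R/2 = 20.79 J/(mol·K).
At constant V, T₂/T₁ = P₂/P₁ ⇒ ΔT = T₁(P₂/P₁ − 1) = 390·(1430/961 − 1) = 190.3 K.
ΔU = (2.46)(20.79)(190.3) = 9732 J.

Q ≈ 9730 J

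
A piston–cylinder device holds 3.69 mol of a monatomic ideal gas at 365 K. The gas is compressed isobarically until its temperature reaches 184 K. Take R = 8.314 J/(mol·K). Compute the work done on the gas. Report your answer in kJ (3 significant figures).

Isobaric: W = P ΔV = nR ΔT.
W = (3.69)(8.314)(184 − 365) = -5553 J.
Work on gas = −W_by = 5553 J.

W ≈ 5.55 kJ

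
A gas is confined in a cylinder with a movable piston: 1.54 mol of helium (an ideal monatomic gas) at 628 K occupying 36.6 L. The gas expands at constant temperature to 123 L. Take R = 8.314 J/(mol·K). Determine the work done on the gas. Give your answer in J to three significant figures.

W ≈ -9750 J

Isothermal: W = nRT ln(V₂/V₁).
W = (1.54)(8.314)(628) × ln(123/36.6)
  = 8041 × 1.212
W_by_gas = 9746 J; work on gas = −W_by = -9746 J.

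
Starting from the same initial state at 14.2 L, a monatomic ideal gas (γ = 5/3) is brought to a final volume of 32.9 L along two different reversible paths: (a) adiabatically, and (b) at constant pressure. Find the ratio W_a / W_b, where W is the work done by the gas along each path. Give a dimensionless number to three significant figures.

Path (a) adiabatic: W = P₁V₁(1 − (V₁/V₂)^(γ−1))/(γ−1) → W_a/(P₁V₁) = 0.6433.
Path (b) isobaric: W = P₁(V₂ − V₁) → W_b/(P₁V₁) = 1.317.
W_a / W_b = 0.6433 / 1.317 = 0.4885.

W_a / W_b ≈ 0.489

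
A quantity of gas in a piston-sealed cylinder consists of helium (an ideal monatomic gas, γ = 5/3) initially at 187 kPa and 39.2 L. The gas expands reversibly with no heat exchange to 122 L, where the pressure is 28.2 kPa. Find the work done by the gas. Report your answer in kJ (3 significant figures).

Adiabatic: W = (P₁V₁ − P₂V₂)/(γ − 1) with γ = 5/3.
P₁V₁ = 7330 J, P₂V₂ = 3440 J.
W = (7330 − 3440) / 0.6667 = 5835 J.

W ≈ 5.84 kJ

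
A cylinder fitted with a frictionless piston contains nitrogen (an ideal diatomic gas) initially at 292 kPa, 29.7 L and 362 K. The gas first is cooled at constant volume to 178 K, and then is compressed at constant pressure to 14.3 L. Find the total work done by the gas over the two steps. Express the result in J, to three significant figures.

Step 1 (isochoric): W = 0 (constant volume).
After step 1: P = 143.6 kPa (V unchanged).
Step 2 (isobaric): W = PΔV = (143.6 kPa)(14.3 − 29.7 L) = -2211 J.
W_total = 0 − 2211 = -2211 J.

W_total ≈ -2210 J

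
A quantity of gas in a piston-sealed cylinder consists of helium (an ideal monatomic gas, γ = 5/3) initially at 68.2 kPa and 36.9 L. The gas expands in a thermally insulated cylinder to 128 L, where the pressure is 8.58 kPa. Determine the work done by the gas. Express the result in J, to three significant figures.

W ≈ 2130 J

Adiabatic: W = (P₁V₁ − P₂V₂)/(γ − 1) with γ = 5/3.
P₁V₁ = 2517 J, P₂V₂ = 1098 J.
W = (2517 − 1098) / 0.6667 = 2128 J.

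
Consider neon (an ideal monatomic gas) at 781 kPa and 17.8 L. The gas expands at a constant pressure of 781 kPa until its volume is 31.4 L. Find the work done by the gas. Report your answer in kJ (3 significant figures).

Isobaric: W = P ΔV.
W = (781 kPa)(31.4 − 17.8 L) = (781)(13.6) = 10622 J.

W ≈ 10.6 kJ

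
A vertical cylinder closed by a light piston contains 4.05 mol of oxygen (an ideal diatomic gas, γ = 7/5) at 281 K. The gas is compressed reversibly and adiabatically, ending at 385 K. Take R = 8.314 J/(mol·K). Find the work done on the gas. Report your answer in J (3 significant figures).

W ≈ 8750 J

Adiabatic ⇒ Q = 0, so W_by = −ΔU = nCᵥ(T₁ − T₂).
Cᵥ = 5R/2 = 20.79 J/(mol·K).
W = (4.05)(20.79)(281 − 385) = -8755 J.
Work on gas = −W_by = 8755 J.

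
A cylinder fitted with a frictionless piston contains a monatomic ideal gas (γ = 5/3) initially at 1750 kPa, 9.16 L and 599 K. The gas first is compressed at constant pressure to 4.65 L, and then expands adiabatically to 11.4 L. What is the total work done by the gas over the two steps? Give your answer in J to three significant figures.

W_total ≈ -2400 J

Step 1 (isobaric): W = PΔV = (1750 kPa)(4.65 − 9.16 L) = -7892 J.
After step 1: P = 1750 kPa, V = 4.65 L, T = 304.1 K.
Step 2 (adiabatic): W = (P₁V₁ − P₂V₂)/(γ−1) = (8138 − 4476)/0.667 = 5493 J.
W_total = -7892 + 5493 = -2400 J.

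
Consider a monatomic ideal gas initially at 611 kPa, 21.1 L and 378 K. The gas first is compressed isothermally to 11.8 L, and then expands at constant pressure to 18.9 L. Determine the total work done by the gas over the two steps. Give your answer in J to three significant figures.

Step 1 (isothermal): W = P₁V₁ ln(V₂/V₁) = (12892) ln(11.8/21.1) = -7493 J.
After step 1: P = 1093 kPa, V = 11.8 L, T = 378 K.
Step 2 (isobaric): W = PΔV = (1093 kPa)(18.9 − 11.8 L) = 7757 J.
W_total = -7493 + 7757 = 264.6 J.

W_total ≈ 265 J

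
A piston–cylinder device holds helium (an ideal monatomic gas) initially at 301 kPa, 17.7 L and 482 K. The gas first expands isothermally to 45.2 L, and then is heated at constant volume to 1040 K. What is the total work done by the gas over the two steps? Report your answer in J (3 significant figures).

W_total ≈ 4990 J

Step 1 (isothermal): W = P₁V₁ ln(V₂/V₁) = (5328) ln(45.2/17.7) = 4995 J.
Step 2 (isochoric): W = 0 (constant volume).
W_total = 4995 + 0 = 4995 J.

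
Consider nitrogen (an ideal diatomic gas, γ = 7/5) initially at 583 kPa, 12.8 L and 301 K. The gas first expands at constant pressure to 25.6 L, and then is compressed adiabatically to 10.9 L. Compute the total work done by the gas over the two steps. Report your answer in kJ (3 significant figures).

Step 1 (isobaric): W = PΔV = (583 kPa)(25.6 − 12.8 L) = 7462 J.
After step 1: P = 583 kPa, V = 25.6 L, T = 602 K.
Step 2 (adiabatic): W = (P₁V₁ − P₂V₂)/(γ−1) = (14925 − 21001)/0.4 = -15190 J.
W_total = 7462 − 15190 = -7727 J.

W_total ≈ -7.73 kJ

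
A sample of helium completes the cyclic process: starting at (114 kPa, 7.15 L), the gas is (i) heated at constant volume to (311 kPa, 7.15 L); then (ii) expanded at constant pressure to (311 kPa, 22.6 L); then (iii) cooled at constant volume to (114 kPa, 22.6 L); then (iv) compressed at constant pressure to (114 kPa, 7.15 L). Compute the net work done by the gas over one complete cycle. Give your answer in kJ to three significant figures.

Constant-volume legs do no work.
W(ii) = (311)(22.6 − 7.15) = 4805 J; W(iv) = (114)(7.15 − 22.6) = -1761 J.
W_net = 4805 − 1761 = 3044 J (the clockwise enclosed area).

W_net ≈ 3.04 kJ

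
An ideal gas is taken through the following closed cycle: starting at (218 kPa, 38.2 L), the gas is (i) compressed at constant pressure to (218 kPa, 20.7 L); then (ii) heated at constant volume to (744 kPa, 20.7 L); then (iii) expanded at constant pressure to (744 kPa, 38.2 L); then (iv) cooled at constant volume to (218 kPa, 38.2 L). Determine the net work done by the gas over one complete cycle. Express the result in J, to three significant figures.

Constant-volume legs do no work.
W(i) = (218)(20.7 − 38.2) = -3815 J; W(iii) = (744)(38.2 − 20.7) = 13020 J.
W_net = -3815 + 13020 = 9205 J (the clockwise enclosed area).

W_net ≈ 9200 J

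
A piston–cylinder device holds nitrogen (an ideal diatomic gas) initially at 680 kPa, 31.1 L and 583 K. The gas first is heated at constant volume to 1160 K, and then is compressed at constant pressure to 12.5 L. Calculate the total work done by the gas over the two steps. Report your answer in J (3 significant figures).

Step 1 (isochoric): W = 0 (constant volume).
After step 1: P = 1353 kPa (V unchanged).
Step 2 (isobaric): W = PΔV = (1353 kPa)(12.5 − 31.1 L) = -25166 J.
W_total = 0 − 25166 = -25166 J.

W_total ≈ -25200 J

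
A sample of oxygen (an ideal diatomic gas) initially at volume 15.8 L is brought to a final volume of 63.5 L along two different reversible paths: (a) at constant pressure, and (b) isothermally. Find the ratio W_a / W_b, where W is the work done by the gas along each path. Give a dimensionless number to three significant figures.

W_a / W_b ≈ 2.17

Path (a) isobaric: W = P₁(V₂ − V₁) → W_a/(P₁V₁) = 3.019.
Path (b) isothermal: W = P₁V₁ ln(V₂/V₁) → W_b/(P₁V₁) = 1.391.
W_a / W_b = 3.019 / 1.391 = 2.17.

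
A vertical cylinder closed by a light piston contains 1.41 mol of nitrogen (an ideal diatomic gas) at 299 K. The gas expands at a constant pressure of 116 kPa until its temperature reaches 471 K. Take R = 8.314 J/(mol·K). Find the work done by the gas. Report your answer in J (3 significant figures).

W ≈ 2020 J

Isobaric: W = P ΔV = nR ΔT.
W = (1.41)(8.314)(471 − 299) = 2016 J.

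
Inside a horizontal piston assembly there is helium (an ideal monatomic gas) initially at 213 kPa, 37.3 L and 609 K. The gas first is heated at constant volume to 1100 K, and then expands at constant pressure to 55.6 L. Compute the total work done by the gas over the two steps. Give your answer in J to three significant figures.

W_total ≈ 7040 J

Step 1 (isochoric): W = 0 (constant volume).
After step 1: P = 384.7 kPa (V unchanged).
Step 2 (isobaric): W = PΔV = (384.7 kPa)(55.6 − 37.3 L) = 7041 J.
W_total = 0 + 7041 = 7041 J.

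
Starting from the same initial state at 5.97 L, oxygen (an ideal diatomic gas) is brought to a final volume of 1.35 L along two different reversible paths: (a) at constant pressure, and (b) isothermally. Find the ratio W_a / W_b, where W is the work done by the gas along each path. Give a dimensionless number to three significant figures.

Path (a) isobaric: W = P₁(V₂ − V₁) → W_a/(P₁V₁) = -0.7739.
Path (b) isothermal: W = P₁V₁ ln(V₂/V₁) → W_b/(P₁V₁) = -1.487.
W_a / W_b = -0.7739 / -1.487 = 0.5205.

W_a / W_b ≈ 0.521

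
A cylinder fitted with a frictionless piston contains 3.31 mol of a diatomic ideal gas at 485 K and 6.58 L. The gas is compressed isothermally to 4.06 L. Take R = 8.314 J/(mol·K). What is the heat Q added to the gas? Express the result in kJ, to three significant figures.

Isothermal ⇒ ΔU = 0, so Q = W = nRT ln(V₂/V₁).
Q = (3.31)(8.314)(485) ln(4.06/6.58) = 13347 × -0.4829 = -6445 J.

Q ≈ -6.44 kJ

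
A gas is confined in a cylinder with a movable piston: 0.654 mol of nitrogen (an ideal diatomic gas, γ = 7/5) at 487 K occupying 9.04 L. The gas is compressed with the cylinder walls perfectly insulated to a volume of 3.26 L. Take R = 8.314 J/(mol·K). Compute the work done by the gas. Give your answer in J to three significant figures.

W ≈ -3330 J

Adiabatic: TV^(γ−1) = const with γ = 7/5.
T₂ = T₁ (V₁/V₂)^(γ−1) = 487 × (9.04/3.26)^0.4 = 487 × 1.504 = 732.3 K.
W_by = nCᵥ(T₁ − T₂) = (0.654)(20.79)(487 − 732.3) = -3335 J.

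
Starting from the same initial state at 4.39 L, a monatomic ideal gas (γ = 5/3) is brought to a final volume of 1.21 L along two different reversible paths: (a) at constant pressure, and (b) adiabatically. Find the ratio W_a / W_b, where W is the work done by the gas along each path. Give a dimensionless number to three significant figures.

Path (a) isobaric: W = P₁(V₂ − V₁) → W_a/(P₁V₁) = -0.7244.
Path (b) adiabatic: W = P₁V₁(1 − (V₁/V₂)^(γ−1))/(γ−1) → W_b/(P₁V₁) = -2.042.
W_a / W_b = -0.7244 / -2.042 = 0.3548.

W_a / W_b ≈ 0.355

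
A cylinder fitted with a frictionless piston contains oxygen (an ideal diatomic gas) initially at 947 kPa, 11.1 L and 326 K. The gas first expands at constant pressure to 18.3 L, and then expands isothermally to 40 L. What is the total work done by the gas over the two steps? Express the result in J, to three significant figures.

Step 1 (isobaric): W = PΔV = (947 kPa)(18.3 − 11.1 L) = 6818 J.
After step 1: P = 947 kPa, V = 18.3 L, T = 537.5 K.
Step 2 (isothermal): W = P₁V₁ ln(V₂/V₁) = (17330) ln(40/18.3) = 13552 J.
W_total = 6818 + 13552 = 20370 J.

W_total ≈ 20400 J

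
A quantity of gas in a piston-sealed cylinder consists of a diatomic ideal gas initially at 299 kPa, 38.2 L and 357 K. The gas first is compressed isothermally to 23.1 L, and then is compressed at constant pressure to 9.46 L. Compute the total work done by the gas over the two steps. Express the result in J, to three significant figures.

Step 1 (isothermal): W = P₁V₁ ln(V₂/V₁) = (11422) ln(23.1/38.2) = -5745 J.
After step 1: P = 494.5 kPa, V = 23.1 L, T = 357 K.
Step 2 (isobaric): W = PΔV = (494.5 kPa)(9.46 − 23.1 L) = -6744 J.
W_total = -5745 − 6744 = -12489 J.

W_total ≈ -12500 J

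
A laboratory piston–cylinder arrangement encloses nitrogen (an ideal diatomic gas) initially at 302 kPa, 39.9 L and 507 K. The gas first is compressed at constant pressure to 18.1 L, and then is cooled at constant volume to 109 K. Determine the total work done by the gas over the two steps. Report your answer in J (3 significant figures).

Step 1 (isobaric): W = PΔV = (302 kPa)(18.1 − 39.9 L) = -6584 J.
Step 2 (isochoric): W = 0 (constant volume).
W_total = -6584 + 0 = -6584 J.

W_total ≈ -6580 J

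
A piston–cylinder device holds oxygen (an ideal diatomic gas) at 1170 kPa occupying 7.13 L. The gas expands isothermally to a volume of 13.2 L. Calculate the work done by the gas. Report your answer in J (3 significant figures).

W ≈ 5140 J

Isothermal: W = nRT ln(V₂/V₁) = P₁V₁ ln(V₂/V₁).
P₁V₁ = (1170 kPa)(7.13 L) = 8342 J.
W = 8342 × ln(13.2/7.13) = 8342 × 0.6159
W_by_gas = 5138 J.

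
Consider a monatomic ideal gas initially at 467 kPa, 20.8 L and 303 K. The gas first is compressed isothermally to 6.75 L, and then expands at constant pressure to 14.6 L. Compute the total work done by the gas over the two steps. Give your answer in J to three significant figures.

W_total ≈ 365 J

Step 1 (isothermal): W = P₁V₁ ln(V₂/V₁) = (9714) ln(6.75/20.8) = -10932 J.
After step 1: P = 1439 kPa, V = 6.75 L, T = 303 K.
Step 2 (isobaric): W = PΔV = (1439 kPa)(14.6 − 6.75 L) = 11297 J.
W_total = -10932 + 11297 = 364.8 J.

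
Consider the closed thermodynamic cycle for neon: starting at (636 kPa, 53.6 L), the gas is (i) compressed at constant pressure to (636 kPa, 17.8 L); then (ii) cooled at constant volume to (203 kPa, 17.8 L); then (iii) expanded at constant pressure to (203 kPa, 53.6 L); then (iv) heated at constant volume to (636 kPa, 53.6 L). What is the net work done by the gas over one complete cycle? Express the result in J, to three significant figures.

Constant-volume legs do no work.
W(i) = (636)(17.8 − 53.6) = -22769 J; W(iii) = (203)(53.6 − 17.8) = 7267 J.
W_net = -22769 + 7267 = -15501 J (the counter-clockwise enclosed area).

W_net ≈ -15500 J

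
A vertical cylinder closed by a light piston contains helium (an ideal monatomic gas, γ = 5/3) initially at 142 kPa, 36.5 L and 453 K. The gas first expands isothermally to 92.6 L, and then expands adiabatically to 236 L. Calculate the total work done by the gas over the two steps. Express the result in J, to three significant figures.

W_total ≈ 8430 J

Step 1 (isothermal): W = P₁V₁ ln(V₂/V₁) = (5183) ln(92.6/36.5) = 4825 J.
After step 1: P = 55.97 kPa, V = 92.6 L, T = 453 K.
Step 2 (adiabatic): W = (P₁V₁ − P₂V₂)/(γ−1) = (5183 − 2778)/0.667 = 3608 J.
W_total = 4825 + 3608 = 8433 J.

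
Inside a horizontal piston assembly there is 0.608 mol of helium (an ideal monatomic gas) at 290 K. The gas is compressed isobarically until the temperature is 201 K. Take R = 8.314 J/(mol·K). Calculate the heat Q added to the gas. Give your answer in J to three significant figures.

Isobaric: W = nRΔT = (0.608)(8.314)(-89) = -449.9 J.
ΔU = nCᵥΔT with Cᵥ = 3R/2: ΔU = (0.608)(12.47)(-89) = -674.8 J.
Q = ΔU + W = -674.8 − 449.9 = -1125 J.

Q ≈ -1120 J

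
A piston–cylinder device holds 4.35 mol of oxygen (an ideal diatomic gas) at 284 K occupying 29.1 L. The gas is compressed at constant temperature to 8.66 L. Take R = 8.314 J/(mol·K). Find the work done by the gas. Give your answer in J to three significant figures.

Isothermal: W = nRT ln(V₂/V₁).
W = (4.35)(8.314)(284) × ln(8.66/29.1)
  = 10271 × -1.212
W_by_gas = -12449 J.

W ≈ -12400 J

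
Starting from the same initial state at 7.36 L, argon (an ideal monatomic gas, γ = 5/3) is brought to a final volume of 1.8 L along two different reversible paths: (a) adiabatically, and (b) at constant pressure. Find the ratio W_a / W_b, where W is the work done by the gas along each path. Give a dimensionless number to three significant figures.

Path (a) adiabatic: W = P₁V₁(1 − (V₁/V₂)^(γ−1))/(γ−1) → W_a/(P₁V₁) = -2.336.
Path (b) isobaric: W = P₁(V₂ − V₁) → W_b/(P₁V₁) = -0.7554.
W_a / W_b = -2.336 / -0.7554 = 3.092.

W_a / W_b ≈ 3.09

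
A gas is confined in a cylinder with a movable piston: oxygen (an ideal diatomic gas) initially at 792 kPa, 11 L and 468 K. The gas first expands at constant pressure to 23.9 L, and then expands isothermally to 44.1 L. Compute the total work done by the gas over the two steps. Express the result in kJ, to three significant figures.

Step 1 (isobaric): W = PΔV = (792 kPa)(23.9 − 11 L) = 10217 J.
After step 1: P = 792 kPa, V = 23.9 L, T = 1017 K.
Step 2 (isothermal): W = P₁V₁ ln(V₂/V₁) = (18929) ln(44.1/23.9) = 11595 J.
W_total = 10217 + 11595 = 21812 J.

W_total ≈ 21.8 kJ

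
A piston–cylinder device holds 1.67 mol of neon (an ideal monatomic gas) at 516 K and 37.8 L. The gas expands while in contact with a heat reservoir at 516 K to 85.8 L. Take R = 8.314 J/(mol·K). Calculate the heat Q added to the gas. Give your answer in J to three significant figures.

Isothermal ⇒ ΔU = 0, so Q = W = nRT ln(V₂/V₁).
Q = (1.67)(8.314)(516) ln(85.8/37.8) = 7164 × 0.8197 = 5873 J.

Q ≈ 5870 J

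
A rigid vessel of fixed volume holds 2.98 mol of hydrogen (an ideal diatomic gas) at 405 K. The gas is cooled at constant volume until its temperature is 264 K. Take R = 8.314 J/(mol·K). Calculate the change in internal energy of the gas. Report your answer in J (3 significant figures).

ΔU ≈ -8730 J

Constant volume ⇒ W = 0, so Q = ΔU = nCᵥΔT with Cᵥ = 5R/2 = 20.79 J/(mol·K).
ΔU = (2.98)(20.79)(264 − 405) = -8733 J.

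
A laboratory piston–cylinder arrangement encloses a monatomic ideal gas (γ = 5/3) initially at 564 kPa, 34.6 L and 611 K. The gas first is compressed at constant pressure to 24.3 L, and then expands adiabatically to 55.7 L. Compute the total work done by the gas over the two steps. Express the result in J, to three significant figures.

W_total ≈ 2920 J

Step 1 (isobaric): W = PΔV = (564 kPa)(24.3 − 34.6 L) = -5809 J.
After step 1: P = 564 kPa, V = 24.3 L, T = 429.1 K.
Step 2 (adiabatic): W = (P₁V₁ − P₂V₂)/(γ−1) = (13705 − 7884)/0.667 = 8733 J.
W_total = -5809 + 8733 = 2923 J.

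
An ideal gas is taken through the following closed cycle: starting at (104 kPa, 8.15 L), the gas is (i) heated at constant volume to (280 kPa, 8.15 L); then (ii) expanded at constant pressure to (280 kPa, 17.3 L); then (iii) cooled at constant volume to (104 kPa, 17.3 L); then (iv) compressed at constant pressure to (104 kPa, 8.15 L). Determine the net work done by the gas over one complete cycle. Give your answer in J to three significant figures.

Constant-volume legs do no work.
W(ii) = (280)(17.3 − 8.15) = 2562 J; W(iv) = (104)(8.15 − 17.3) = -951.6 J.
W_net = 2562 − 951.6 = 1610 J (the clockwise enclosed area).

W_net ≈ 1610 J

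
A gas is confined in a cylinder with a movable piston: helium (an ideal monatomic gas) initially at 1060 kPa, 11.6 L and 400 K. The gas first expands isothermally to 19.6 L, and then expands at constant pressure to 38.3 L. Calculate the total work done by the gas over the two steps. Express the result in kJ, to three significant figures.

W_total ≈ 18.2 kJ

Step 1 (isothermal): W = P₁V₁ ln(V₂/V₁) = (12296) ln(19.6/11.6) = 6450 J.
After step 1: P = 627.3 kPa, V = 19.6 L, T = 400 K.
Step 2 (isobaric): W = PΔV = (627.3 kPa)(38.3 − 19.6 L) = 11731 J.
W_total = 6450 + 11731 = 18181 J.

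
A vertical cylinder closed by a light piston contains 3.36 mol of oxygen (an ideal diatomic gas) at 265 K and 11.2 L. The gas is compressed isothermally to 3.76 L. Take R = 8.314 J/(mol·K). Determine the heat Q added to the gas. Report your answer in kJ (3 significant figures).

Q ≈ -8.08 kJ

Isothermal ⇒ ΔU = 0, so Q = W = nRT ln(V₂/V₁).
Q = (3.36)(8.314)(265) ln(3.76/11.2) = 7403 × -1.091 = -8080 J.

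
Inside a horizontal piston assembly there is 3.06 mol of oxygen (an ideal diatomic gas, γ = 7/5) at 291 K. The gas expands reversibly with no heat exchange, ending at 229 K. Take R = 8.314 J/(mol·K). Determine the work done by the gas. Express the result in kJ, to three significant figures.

Adiabatic ⇒ Q = 0, so W_by = −ΔU = nCᵥ(T₁ − T₂).
Cᵥ = 5R/2 = 20.79 J/(mol·K).
W = (3.06)(20.79)(291 − 229) = 3943 J.

W ≈ 3.94 kJ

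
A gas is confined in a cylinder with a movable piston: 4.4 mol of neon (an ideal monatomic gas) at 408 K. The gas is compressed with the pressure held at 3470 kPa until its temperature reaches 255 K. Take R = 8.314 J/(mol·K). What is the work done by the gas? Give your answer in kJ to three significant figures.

W ≈ -5.60 kJ

Isobaric: W = P ΔV = nR ΔT.
W = (4.4)(8.314)(255 − 408) = -5597 J.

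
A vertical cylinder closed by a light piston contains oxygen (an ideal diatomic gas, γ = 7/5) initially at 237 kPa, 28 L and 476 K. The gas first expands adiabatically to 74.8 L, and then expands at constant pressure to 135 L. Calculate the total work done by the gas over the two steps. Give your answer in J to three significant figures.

W_total ≈ 9000 J

Step 1 (adiabatic): W = (P₁V₁ − P₂V₂)/(γ−1) = (6636 − 4479)/0.4 = 5392 J.
After step 1: P = 59.88 kPa, V = 74.8 L, T = 321.3 K.
Step 2 (isobaric): W = PΔV = (59.88 kPa)(135 − 74.8 L) = 3605 J.
W_total = 5392 + 3605 = 8997 J.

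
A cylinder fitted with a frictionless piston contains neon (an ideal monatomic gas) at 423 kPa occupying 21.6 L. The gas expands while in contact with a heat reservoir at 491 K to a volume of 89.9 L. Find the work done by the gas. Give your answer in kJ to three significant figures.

W ≈ 13.0 kJ

Isothermal: W = nRT ln(V₂/V₁) = P₁V₁ ln(V₂/V₁).
P₁V₁ = (423 kPa)(21.6 L) = 9137 J.
W = 9137 × ln(89.9/21.6) = 9137 × 1.426
W_by_gas = 13029 J.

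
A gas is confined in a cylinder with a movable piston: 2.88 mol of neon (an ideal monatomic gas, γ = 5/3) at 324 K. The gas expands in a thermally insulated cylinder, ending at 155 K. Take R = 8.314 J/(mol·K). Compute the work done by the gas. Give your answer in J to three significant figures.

W ≈ 6070 J

Adiabatic ⇒ Q = 0, so W_by = −ΔU = nCᵥ(T₁ − T₂).
Cᵥ = 3R/2 = 12.47 J/(mol·K).
W = (2.88)(12.47)(324 − 155) = 6070 J.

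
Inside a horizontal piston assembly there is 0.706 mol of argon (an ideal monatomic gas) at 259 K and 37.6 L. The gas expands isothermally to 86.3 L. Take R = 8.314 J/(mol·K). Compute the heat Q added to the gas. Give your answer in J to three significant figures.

Isothermal ⇒ ΔU = 0, so Q = W = nRT ln(V₂/V₁).
Q = (0.706)(8.314)(259) ln(86.3/37.6) = 1520 × 0.8308 = 1263 J.

Q ≈ 1260 J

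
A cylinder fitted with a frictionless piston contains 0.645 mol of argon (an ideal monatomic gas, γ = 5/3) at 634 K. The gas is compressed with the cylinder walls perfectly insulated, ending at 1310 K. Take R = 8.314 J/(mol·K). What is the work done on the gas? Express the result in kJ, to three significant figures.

Adiabatic ⇒ Q = 0, so W_by = −ΔU = nCᵥ(T₁ − T₂).
Cᵥ = 3R/2 = 12.47 J/(mol·K).
W = (0.645)(12.47)(634 − 1310) = -5438 J.
Work on gas = −W_by = 5438 J.

W ≈ 5.44 kJ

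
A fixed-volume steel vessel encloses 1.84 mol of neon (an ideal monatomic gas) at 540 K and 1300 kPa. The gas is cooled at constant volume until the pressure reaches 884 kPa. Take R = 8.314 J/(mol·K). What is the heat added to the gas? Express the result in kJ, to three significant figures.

Q ≈ -3.97 kJ

Constant volume ⇒ W = 0, so Q = ΔU = nCᵥΔT with Cᵥ = 3R/2 = 12.47 J/(mol·K).
At constant V, T₂/T₁ = P₂/P₁ ⇒ ΔT = T₁(P₂/P₁ − 1) = 540·(884/1300 − 1) = -172.8 K.
ΔU = (1.84)(12.47)(-172.8) = -3965 J.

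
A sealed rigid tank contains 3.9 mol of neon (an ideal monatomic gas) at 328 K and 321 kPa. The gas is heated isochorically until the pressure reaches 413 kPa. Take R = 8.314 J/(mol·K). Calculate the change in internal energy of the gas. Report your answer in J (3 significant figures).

Constant volume ⇒ W = 0, so Q = ΔU = nCᵥΔT with Cᵥ = 3R/2 = 12.47 J/(mol·K).
At constant V, T₂/T₁ = P₂/P₁ ⇒ ΔT = T₁(P₂/P₁ − 1) = 328·(413/321 − 1) = 94.01 K.
ΔU = (3.9)(12.47)(94.01) = 4572 J.

ΔU ≈ 4570 J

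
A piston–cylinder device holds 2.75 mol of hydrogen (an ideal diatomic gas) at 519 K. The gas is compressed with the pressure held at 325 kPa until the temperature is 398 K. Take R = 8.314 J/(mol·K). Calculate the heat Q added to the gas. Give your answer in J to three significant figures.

Q ≈ -9680 J

Isobaric: W = nRΔT = (2.75)(8.314)(-121) = -2766 J.
ΔU = nCᵥΔT with Cᵥ = 5R/2: ΔU = (2.75)(20.79)(-121) = -6916 J.
Q = ΔU + W = -6916 − 2766 = -9683 J.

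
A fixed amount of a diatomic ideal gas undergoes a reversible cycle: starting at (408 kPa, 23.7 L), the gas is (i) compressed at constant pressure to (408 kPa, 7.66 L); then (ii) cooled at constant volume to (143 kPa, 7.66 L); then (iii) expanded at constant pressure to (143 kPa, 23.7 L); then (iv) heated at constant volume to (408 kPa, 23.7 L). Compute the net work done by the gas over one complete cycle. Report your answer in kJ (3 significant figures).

Constant-volume legs do no work.
W(i) = (408)(7.66 − 23.7) = -6544 J; W(iii) = (143)(23.7 − 7.66) = 2294 J.
W_net = -6544 + 2294 = -4251 J (the counter-clockwise enclosed area).

W_net ≈ -4.25 kJ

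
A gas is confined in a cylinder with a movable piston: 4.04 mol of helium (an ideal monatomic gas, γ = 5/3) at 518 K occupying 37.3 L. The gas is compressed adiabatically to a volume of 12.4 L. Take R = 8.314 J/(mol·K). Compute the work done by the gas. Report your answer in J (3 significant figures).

Adiabatic: TV^(γ−1) = const with γ = 5/3.
T₂ = T₁ (V₁/V₂)^(γ−1) = 518 × (37.3/12.4)^0.667 = 518 × 2.084 = 1079 K.
W_by = nCᵥ(T₁ − T₂) = (4.04)(12.47)(518 − 1079) = -28286 J.

W ≈ -28300 J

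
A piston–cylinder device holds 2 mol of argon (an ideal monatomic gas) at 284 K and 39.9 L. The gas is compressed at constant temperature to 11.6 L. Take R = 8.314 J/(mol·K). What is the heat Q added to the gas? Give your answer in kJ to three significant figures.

Isothermal ⇒ ΔU = 0, so Q = W = nRT ln(V₂/V₁).
Q = (2)(8.314)(284) ln(11.6/39.9) = 4722 × -1.235 = -5834 J.

Q ≈ -5.83 kJ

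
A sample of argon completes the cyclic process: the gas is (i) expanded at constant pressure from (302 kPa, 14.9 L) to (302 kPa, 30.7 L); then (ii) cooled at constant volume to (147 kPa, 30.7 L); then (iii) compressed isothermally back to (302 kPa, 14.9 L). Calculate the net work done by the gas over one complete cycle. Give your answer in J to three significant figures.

W_net ≈ 1510 J

Leg (i): W = PΔV = (302)(30.7 − 14.9) = 4772 J.
Leg (ii): W = 0.
Leg (iii): W = PᵢVᵢ ln(V_f/Vᵢ) = (4513) ln(14.9/30.7) = -3262 J.
W_net = 4772 − 3262 = 1509 J.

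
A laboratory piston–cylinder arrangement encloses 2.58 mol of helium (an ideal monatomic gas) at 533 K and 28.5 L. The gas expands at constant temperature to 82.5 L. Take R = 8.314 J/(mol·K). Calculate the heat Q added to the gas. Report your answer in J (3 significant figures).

Isothermal ⇒ ΔU = 0, so Q = W = nRT ln(V₂/V₁).
Q = (2.58)(8.314)(533) ln(82.5/28.5) = 11433 × 1.063 = 12152 J.

Q ≈ 12200 J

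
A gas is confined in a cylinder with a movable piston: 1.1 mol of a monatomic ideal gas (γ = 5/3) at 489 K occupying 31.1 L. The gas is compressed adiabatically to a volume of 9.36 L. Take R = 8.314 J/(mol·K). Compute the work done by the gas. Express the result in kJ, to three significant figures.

Adiabatic: TV^(γ−1) = const with γ = 5/3.
T₂ = T₁ (V₁/V₂)^(γ−1) = 489 × (31.1/9.36)^0.667 = 489 × 2.227 = 1089 K.
W_by = nCᵥ(T₁ − T₂) = (1.1)(12.47)(489 − 1089) = -8229 J.

W ≈ -8.23 kJ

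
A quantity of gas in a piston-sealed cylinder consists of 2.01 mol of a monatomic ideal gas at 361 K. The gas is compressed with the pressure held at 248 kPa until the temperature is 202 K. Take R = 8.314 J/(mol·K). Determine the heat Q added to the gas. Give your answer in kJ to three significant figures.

Q ≈ -6.64 kJ

Isobaric: W = nRΔT = (2.01)(8.314)(-159) = -2657 J.
ΔU = nCᵥΔT with Cᵥ = 3R/2: ΔU = (2.01)(12.47)(-159) = -3986 J.
Q = ΔU + W = -3986 − 2657 = -6643 J.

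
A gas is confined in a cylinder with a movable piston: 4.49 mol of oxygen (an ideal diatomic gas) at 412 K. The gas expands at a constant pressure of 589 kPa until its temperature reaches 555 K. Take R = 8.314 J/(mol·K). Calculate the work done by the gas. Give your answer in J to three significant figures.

Isobaric: W = P ΔV = nR ΔT.
W = (4.49)(8.314)(555 − 412) = 5338 J.

W ≈ 5340 J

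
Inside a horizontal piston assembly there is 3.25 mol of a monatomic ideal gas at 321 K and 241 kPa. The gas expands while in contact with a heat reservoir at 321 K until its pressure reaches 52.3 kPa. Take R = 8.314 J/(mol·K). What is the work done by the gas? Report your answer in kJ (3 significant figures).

W ≈ 13.3 kJ

Isothermal process: W = nRT ln(V₂/V₁) = nRT ln(P₁/P₂).
W = (3.25)(8.314)(321) × ln(241/52.3)
  = 8674 × ln(4.608) = 8674 × 1.528
W_by_gas = 13252 J.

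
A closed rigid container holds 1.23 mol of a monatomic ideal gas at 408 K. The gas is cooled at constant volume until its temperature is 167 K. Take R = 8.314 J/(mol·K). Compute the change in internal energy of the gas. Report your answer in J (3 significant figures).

ΔU ≈ -3700 J

Constant volume ⇒ W = 0, so Q = ΔU = nCᵥΔT with Cᵥ = 3R/2 = 12.47 J/(mol·K).
ΔU = (1.23)(12.47)(167 − 408) = -3697 J.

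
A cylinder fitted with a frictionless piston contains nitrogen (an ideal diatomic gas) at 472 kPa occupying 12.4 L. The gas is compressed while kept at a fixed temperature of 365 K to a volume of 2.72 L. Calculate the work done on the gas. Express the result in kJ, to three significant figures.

W ≈ 8.88 kJ

Isothermal: W = nRT ln(V₂/V₁) = P₁V₁ ln(V₂/V₁).
P₁V₁ = (472 kPa)(12.4 L) = 5853 J.
W = 5853 × ln(2.72/12.4) = 5853 × -1.517
W_by_gas = -8879 J; work on gas = −W_by = 8879 J.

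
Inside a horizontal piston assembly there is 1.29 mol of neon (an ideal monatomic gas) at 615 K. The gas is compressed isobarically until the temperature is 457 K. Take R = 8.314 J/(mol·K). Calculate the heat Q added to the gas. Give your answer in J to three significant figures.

Q ≈ -4240 J

Isobaric: W = nRΔT = (1.29)(8.314)(-158) = -1695 J.
ΔU = nCᵥΔT with Cᵥ = 3R/2: ΔU = (1.29)(12.47)(-158) = -2542 J.
Q = ΔU + W = -2542 − 1695 = -4236 J.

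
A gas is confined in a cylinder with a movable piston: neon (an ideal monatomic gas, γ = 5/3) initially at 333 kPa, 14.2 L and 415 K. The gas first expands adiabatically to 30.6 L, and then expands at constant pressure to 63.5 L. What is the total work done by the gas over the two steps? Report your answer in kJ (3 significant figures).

Step 1 (adiabatic): W = (P₁V₁ − P₂V₂)/(γ−1) = (4729 − 2834)/0.667 = 2841 J.
After step 1: P = 92.62 kPa, V = 30.6 L, T = 248.7 K.
Step 2 (isobaric): W = PΔV = (92.62 kPa)(63.5 − 30.6 L) = 3047 J.
W_total = 2841 + 3047 = 5889 J.

W_total ≈ 5.89 kJ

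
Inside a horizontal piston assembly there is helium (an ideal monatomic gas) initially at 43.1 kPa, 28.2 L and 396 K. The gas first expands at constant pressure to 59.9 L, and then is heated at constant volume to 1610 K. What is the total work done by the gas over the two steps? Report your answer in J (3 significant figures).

Step 1 (isobaric): W = PΔV = (43.1 kPa)(59.9 − 28.2 L) = 1366 J.
Step 2 (isochoric): W = 0 (constant volume).
W_total = 1366 + 0 = 1366 J.

W_total ≈ 1370 J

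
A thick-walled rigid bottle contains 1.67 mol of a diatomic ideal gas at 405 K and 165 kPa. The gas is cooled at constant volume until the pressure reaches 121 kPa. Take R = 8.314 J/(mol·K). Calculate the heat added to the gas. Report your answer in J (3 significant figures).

Q ≈ -3750 J

Constant volume ⇒ W = 0, so Q = ΔU = nCᵥΔT with Cᵥ = 5R/2 = 20.79 J/(mol·K).
At constant V, T₂/T₁ = P₂/P₁ ⇒ ΔT = T₁(P₂/P₁ − 1) = 405·(121/165 − 1) = -108 K.
ΔU = (1.67)(20.79)(-108) = -3749 J.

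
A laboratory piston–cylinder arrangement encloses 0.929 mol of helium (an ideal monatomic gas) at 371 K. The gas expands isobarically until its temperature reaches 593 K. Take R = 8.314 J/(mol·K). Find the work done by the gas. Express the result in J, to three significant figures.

W ≈ 1710 J

Isobaric: W = P ΔV = nR ΔT.
W = (0.929)(8.314)(593 − 371) = 1715 J.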